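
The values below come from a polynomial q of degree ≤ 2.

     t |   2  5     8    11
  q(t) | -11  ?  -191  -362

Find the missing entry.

-74

The 3 known points determine the degree-2 polynomial uniquely.
Write q(t) = at^2 + bt + c. Substituting each data point gives a linear system:
  4a + 2b + c = -11
  64a + 8b + c = -191
  121a + 11b + c = -362
Solving the system yields a = -3, b = 0, c = 1.
So q(t) = -3t^2 + 1.
Then q(5) = -74.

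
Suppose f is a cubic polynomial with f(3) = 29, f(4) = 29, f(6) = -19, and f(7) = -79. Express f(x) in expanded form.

f(x) = -x^3 + 5x^2 + 2x + 5

Write f(x) = ax^3 + bx^2 + cx + d. Substituting each data point gives a linear system:
  27a + 9b + 3c + d = 29
  64a + 16b + 4c + d = 29
  216a + 36b + 6c + d = -19
  343a + 49b + 7c + d = -79
Solving the system yields a = -1, b = 5, c = 2, d = 5.
So f(x) = -x^3 + 5x^2 + 2x + 5.
Check: f(6) = -19. ✓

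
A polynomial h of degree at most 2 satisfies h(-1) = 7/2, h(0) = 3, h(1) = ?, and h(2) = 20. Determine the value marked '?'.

17/2

On equispaced nodes a degree-2 polynomial has vanishing third forward difference, so
  - h(-1) + 3·h(0) - 3·h(1) + h(2) = 0.
Substituting the known values and solving for h(1):
  -3·h(1) = -51/2
  h(1) = 17/2.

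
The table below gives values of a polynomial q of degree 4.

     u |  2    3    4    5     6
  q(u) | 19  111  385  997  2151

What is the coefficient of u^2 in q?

-1

Write q(u) = au^4 + bu^3 + cu^2 + du + e. Substituting each data point gives a linear system:
  16a + 8b + 4c + 2d + e = 19
  81a + 27b + 9c + 3d + e = 111
  256a + 64b + 16c + 4d + e = 385
  625a + 125b + 25c + 5d + e = 997
  1296a + 216b + 36c + 6d + e = 2151
Solving the system yields a = 2, b = -2, c = -1, d = 5, e = -3.
So q(u) = 2u⁴ - 2u³ - u² + 5u - 3.
The coefficient of u^2 is -1.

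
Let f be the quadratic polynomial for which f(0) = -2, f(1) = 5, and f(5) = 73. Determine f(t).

Using the Lagrange interpolation formula with nodes 0, 1, 5:
  L_0(t) = (t - 1)(t - 5) / 5
  L_1(t) = t(t - 5) / -4
  L_2(t) = t(t - 1) / 20
Then f(t) = -2·L_0(t) + 5·L_1(t) + 73·L_2(t).
Expanding and collecting terms gives f(t) = 2t² + 5t - 2.
Check: f(5) = 73. ✓

f(t) = 2t^2 + 5t - 2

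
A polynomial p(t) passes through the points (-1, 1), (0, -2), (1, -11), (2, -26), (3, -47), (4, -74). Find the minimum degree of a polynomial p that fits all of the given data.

Forward differences of the values at t = -1, 0, 1, 2, 3, 4:
  p  : 1  -2  -11  -26  -47  -74
  Δ  : -3  -9  -15  -21  -27
  Δ^2: -6  -6  -6  -6
  Δ^3: 0  0  0
  Δ^4: 0  0
  Δ^5: 0
The second differences are constant (-6) and nonzero, while all higher differences vanish, so the minimal degree is 2.

2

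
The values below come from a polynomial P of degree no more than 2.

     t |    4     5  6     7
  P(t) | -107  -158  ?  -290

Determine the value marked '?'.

-219

The 3 known points determine the degree-2 polynomial uniquely.
Write P(t) = at^2 + bt + c. Substituting each data point gives a linear system:
  16a + 4b + c = -107
  25a + 5b + c = -158
  49a + 7b + c = -290
Solving the system yields a = -5, b = -6, c = -3.
So P(t) = -5t² - 6t - 3.
Then P(6) = -219.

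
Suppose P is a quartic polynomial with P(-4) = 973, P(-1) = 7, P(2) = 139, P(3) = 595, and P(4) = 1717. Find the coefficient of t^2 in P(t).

4

Write P(t) = at^4 + bt^3 + ct^2 + dt + e. Substituting each data point gives a linear system:
  256a - 64b + 16c - 4d + e = 973
  a - b + c - d + e = 7
  16a + 8b + 4c + 2d + e = 139
  81a + 27b + 9c + 3d + e = 595
  256a + 64b + 16c + 4d + e = 1717
Solving the system yields a = 5, b = 6, c = 4, d = -3, e = 1.
So P(t) = 5t⁴ + 6t³ + 4t² - 3t + 1.
The coefficient of t^2 is 4.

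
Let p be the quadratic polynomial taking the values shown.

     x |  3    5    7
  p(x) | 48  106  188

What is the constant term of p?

6

Write p(x) = ax^2 + bx + c. Substituting each data point gives a linear system:
  9a + 3b + c = 48
  25a + 5b + c = 106
  49a + 7b + c = 188
Solving the system yields a = 3, b = 5, c = 6.
So p(x) = 3x^2 + 5x + 6.
The constant term is 6.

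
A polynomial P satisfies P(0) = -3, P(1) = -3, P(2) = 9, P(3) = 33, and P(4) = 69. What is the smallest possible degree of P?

2

Forward differences of the values at t = 0, 1, 2, 3, 4:
  P  : -3  -3  9  33  69
  Δ  : 0  12  24  36
  Δ^2: 12  12  12
  Δ^3: 0  0
  Δ^4: 0
The second differences are constant (12) and nonzero, while all higher differences vanish, so the minimal degree is 2.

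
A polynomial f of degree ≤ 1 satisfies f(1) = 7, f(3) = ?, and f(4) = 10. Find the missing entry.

9

The 2 known points determine the degree-1 polynomial uniquely.
Write f(s) = as + b. Substituting each data point gives a linear system:
  a + b = 7
  4a + b = 10
Solving the system yields a = 1, b = 6.
So f(s) = s + 6.
Then f(3) = 9.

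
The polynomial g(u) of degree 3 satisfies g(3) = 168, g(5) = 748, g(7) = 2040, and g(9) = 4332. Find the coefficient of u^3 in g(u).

6

Write g(u) = au^3 + bu^2 + cu + d. Substituting each data point gives a linear system:
  27a + 9b + 3c + d = 168
  125a + 25b + 5c + d = 748
  343a + 49b + 7c + d = 2040
  729a + 81b + 9c + d = 4332
Solving the system yields a = 6, b = -1, c = 4, d = 3.
So g(u) = 6u^3 - u^2 + 4u + 3.
The leading coefficient is 6.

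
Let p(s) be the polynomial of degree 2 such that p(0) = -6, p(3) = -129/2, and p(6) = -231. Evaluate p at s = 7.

-621/2

Using the Lagrange interpolation formula with nodes 0, 3, 6:
  L_0(s) = (s - 3)(s - 6) / 18
  L_1(s) = s(s - 6) / -9
  L_2(s) = s(s - 3) / 18
Then p(s) = -6·L_0(s) - 129/2·L_1(s) - 231·L_2(s).
Expanding and collecting terms gives p(s) = -6s^2 - (3/2)s - 6.
Evaluating at s = 7: p(7) = -621/2.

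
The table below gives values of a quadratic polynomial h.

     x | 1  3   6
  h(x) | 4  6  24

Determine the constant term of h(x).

Write h(x) = ax^2 + bx + c. Substituting each data point gives a linear system:
  a + b + c = 4
  9a + 3b + c = 6
  36a + 6b + c = 24
Solving the system yields a = 1, b = -3, c = 6.
So h(x) = x² - 3x + 6.
The constant term is 6.

6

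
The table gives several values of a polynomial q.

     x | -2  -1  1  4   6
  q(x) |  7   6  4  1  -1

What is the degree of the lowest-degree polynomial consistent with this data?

1

Divided differences on the nodes -2, -1, 1, 4, 6:
  order 0: 7  6  4  1  -1
  order 1: -1  -1  -1  -1
  order 2: 0  0  0
  order 3: 0  0
  order 4: 0
The order-1 divided differences are all -1 (nonzero) and every higher order vanishes, so the data lies on a polynomial of degree exactly 1.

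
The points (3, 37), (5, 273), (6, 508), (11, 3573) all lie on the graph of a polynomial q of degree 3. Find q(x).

Using the Lagrange interpolation formula with nodes 3, 5, 6, 11:
  L_0(x) = (x - 5)(x - 6)(x - 11) / -48
  L_1(x) = (x - 3)(x - 6)(x - 11) / 12
  L_2(x) = (x - 3)(x - 5)(x - 11) / -15
  L_3(x) = (x - 3)(x - 5)(x - 6) / 240
Then q(x) = 37·L_0(x) + 273·L_1(x) + 508·L_2(x) + 3573·L_3(x).
Expanding and collecting terms gives q(x) = 3x^3 - 3x^2 - 5x - 2.
Check: q(11) = 3573. ✓

q(x) = 3x^3 - 3x^2 - 5x - 2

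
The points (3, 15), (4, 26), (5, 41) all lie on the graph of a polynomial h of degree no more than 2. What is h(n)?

Using the Lagrange interpolation formula with nodes 3, 4, 5:
  L_0(n) = (n - 4)(n - 5) / 2
  L_1(n) = (n - 3)(n - 5) / -1
  L_2(n) = (n - 3)(n - 4) / 2
Then h(n) = 15·L_0(n) + 26·L_1(n) + 41·L_2(n).
Expanding and collecting terms gives h(n) = 2n² - 3n + 6.
Check: h(4) = 26. ✓

h(n) = 2n^2 - 3n + 6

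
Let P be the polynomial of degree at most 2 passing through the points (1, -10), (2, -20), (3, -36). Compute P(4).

Forward differences of the values at n = 1, 2, 3:
  P  : -10  -20  -36
  Δ  : -10  -16
  Δ^2: -6
The second differences are constant, confirming degree 2.
Interpolating (Newton forward form) and evaluating at n = 4 gives P(4) = -58.

-58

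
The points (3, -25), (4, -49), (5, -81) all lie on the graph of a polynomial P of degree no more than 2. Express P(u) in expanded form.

Write P(u) = au^2 + bu + c. Substituting each data point gives a linear system:
  9a + 3b + c = -25
  16a + 4b + c = -49
  25a + 5b + c = -81
Solving the system yields a = -4, b = 4, c = -1.
So P(u) = -4u^2 + 4u - 1.
Check: P(5) = -81. ✓

P(u) = -4u^2 + 4u - 1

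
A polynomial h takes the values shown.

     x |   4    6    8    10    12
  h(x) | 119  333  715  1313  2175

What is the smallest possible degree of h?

Forward differences of the values at x = 4, 6, 8, 10, 12:
  h  : 119  333  715  1313  2175
  Δ  : 214  382  598  862
  Δ^2: 168  216  264
  Δ^3: 48  48
  Δ^4: 0
The third differences are constant (48) and nonzero, while all higher differences vanish, so the minimal degree is 3.

3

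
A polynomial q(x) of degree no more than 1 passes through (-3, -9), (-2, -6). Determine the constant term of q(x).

0

Write q(x) = ax + b. Substituting each data point gives a linear system:
  -3a + b = -9
  -2a + b = -6
Solving the system yields a = 3, b = 0.
So q(x) = 3x.
The constant term is 0.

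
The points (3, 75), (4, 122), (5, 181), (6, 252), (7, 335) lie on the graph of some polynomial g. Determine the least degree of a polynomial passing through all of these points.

2

Forward differences of the values at t = 3, 4, 5, 6, 7:
  g  : 75  122  181  252  335
  Δ  : 47  59  71  83
  Δ^2: 12  12  12
  Δ^3: 0  0
  Δ^4: 0
The second differences are constant (12) and nonzero, while all higher differences vanish, so the minimal degree is 2.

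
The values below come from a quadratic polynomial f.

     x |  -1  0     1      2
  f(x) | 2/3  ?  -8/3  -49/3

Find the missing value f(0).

On equispaced nodes a degree-2 polynomial has vanishing third forward difference, so
  - f(-1) + 3·f(0) - 3·f(1) + f(2) = 0.
Substituting the known values and solving for f(0):
  3·f(0) = 9
  f(0) = 3.

3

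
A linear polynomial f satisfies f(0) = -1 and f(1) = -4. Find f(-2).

5

Using the Lagrange interpolation formula with nodes 0, 1:
  L_0(s) = (s - 1) / -1
  L_1(s) = s / 1
Then f(s) = -1·L_0(s) - 4·L_1(s).
Expanding and collecting terms gives f(s) = -3s - 1.
Evaluating at s = -2: f(-2) = 5.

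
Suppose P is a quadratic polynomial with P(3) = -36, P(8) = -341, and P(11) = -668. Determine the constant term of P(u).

3

Write P(u) = au^2 + bu + c. Substituting each data point gives a linear system:
  9a + 3b + c = -36
  64a + 8b + c = -341
  121a + 11b + c = -668
Solving the system yields a = -6, b = 5, c = 3.
So P(u) = -6u^2 + 5u + 3.
The constant term is 3.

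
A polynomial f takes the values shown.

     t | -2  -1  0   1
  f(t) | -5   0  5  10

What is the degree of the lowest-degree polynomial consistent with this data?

1

Forward differences of the values at t = -2, -1, 0, 1:
  f  : -5  0  5  10
  Δ  : 5  5  5
  Δ^2: 0  0
  Δ^3: 0
The first differences are constant (5) and nonzero, while all higher differences vanish, so the minimal degree is 1.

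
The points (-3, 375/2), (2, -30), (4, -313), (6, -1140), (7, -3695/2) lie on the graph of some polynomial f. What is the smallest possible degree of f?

Divided differences on the nodes -3, 2, 4, 6, 7:
  order 0: 375/2  -30  -313  -1140  -3695/2
  order 1: -87/2  -283/2  -827/2  -1415/2
  order 2: -14  -68  -98
  order 3: -6  -6
  order 4: 0
The order-3 divided differences are all -6 (nonzero) and every higher order vanishes, so the data lies on a polynomial of degree exactly 3.

3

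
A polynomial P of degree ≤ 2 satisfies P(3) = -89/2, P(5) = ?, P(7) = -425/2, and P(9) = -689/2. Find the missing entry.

The 3 known points determine the degree-2 polynomial uniquely.
Write P(n) = an^2 + bn + c. Substituting each data point gives a linear system:
  9a + 3b + c = -89/2
  49a + 7b + c = -425/2
  81a + 9b + c = -689/2
Solving the system yields a = -4, b = -2, c = -5/2.
So P(n) = -4n^2 - 2n - 5/2.
Then P(5) = -225/2.

-225/2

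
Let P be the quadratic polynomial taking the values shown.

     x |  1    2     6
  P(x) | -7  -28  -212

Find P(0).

Using the Lagrange interpolation formula with nodes 1, 2, 6:
  L_0(x) = (x - 2)(x - 6) / 5
  L_1(x) = (x - 1)(x - 6) / -4
  L_2(x) = (x - 1)(x - 2) / 20
Then P(x) = -7·L_0(x) - 28·L_1(x) - 212·L_2(x).
Expanding and collecting terms gives P(x) = -5x^2 - 6x + 4.
Evaluating at x = 0: P(0) = 4.

4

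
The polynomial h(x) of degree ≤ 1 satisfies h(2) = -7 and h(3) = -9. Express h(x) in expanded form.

Write h(x) = ax + b. Substituting each data point gives a linear system:
  2a + b = -7
  3a + b = -9
Solving the system yields a = -2, b = -3.
So h(x) = -2x - 3.
Check: h(3) = -9. ✓

h(x) = -2x - 3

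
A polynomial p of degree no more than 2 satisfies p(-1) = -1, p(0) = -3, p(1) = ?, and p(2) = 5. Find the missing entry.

-1

The 3 known points determine the degree-2 polynomial uniquely.
Write p(u) = au^2 + bu + c. Substituting each data point gives a linear system:
  a - b + c = -1
  c = -3
  4a + 2b + c = 5
Solving the system yields a = 2, b = 0, c = -3.
So p(u) = 2u^2 - 3.
Then p(1) = -1.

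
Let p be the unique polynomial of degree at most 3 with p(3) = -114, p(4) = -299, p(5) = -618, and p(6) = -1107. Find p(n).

Using the Lagrange interpolation formula with nodes 3, 4, 5, 6:
  L_0(n) = (n - 4)(n - 5)(n - 6) / -6
  L_1(n) = (n - 3)(n - 5)(n - 6) / 2
  L_2(n) = (n - 3)(n - 4)(n - 6) / -2
  L_3(n) = (n - 3)(n - 4)(n - 5) / 6
Then p(n) = -114·L_0(n) - 299·L_1(n) - 618·L_2(n) - 1107·L_3(n).
Expanding and collecting terms gives p(n) = -6n^3 + 5n^2 + 2n - 3.
Check: p(5) = -618. ✓

p(n) = -6n^3 + 5n^2 + 2n - 3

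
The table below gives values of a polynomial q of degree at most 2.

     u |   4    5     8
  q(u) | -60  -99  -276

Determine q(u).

Write q(u) = au^2 + bu + c. Substituting each data point gives a linear system:
  16a + 4b + c = -60
  25a + 5b + c = -99
  64a + 8b + c = -276
Solving the system yields a = -5, b = 6, c = -4.
So q(u) = -5u^2 + 6u - 4.
Check: q(5) = -99. ✓

q(u) = -5u^2 + 6u - 4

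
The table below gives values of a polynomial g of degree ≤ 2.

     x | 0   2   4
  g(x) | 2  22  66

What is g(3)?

Write g(x) = ax^2 + bx + c. Substituting each data point gives a linear system:
  c = 2
  4a + 2b + c = 22
  16a + 4b + c = 66
Solving the system yields a = 3, b = 4, c = 2.
So g(x) = 3x^2 + 4x + 2.
Then g(3) = 41.

41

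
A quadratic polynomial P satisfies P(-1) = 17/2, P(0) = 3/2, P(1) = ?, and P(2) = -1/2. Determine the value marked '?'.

On equispaced nodes a degree-2 polynomial has vanishing third forward difference, so
  - P(-1) + 3·P(0) - 3·P(1) + P(2) = 0.
Substituting the known values and solving for P(1):
  -3·P(1) = 9/2
  P(1) = -3/2.

-3/2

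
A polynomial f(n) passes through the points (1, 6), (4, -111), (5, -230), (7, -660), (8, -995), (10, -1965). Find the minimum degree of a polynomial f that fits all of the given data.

3

Divided differences on the nodes 1, 4, 5, 7, 8, 10:
  order 0: 6  -111  -230  -660  -995  -1965
  order 1: -39  -119  -215  -335  -485
  order 2: -20  -32  -40  -50
  order 3: -2  -2  -2
  order 4: 0  0
  order 5: 0
The order-3 divided differences are all -2 (nonzero) and every higher order vanishes, so the data lies on a polynomial of degree exactly 3.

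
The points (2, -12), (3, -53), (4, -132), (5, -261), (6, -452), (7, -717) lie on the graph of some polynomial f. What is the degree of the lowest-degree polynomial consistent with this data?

3

Forward differences of the values at x = 2, 3, 4, 5, 6, 7:
  f  : -12  -53  -132  -261  -452  -717
  Δ  : -41  -79  -129  -191  -265
  Δ^2: -38  -50  -62  -74
  Δ^3: -12  -12  -12
  Δ^4: 0  0
  Δ^5: 0
The third differences are constant (-12) and nonzero, while all higher differences vanish, so the minimal degree is 3.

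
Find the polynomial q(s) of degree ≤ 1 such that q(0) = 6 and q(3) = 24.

Write q(s) = as + b. Substituting each data point gives a linear system:
  b = 6
  3a + b = 24
Solving the system yields a = 6, b = 6.
So q(s) = 6s + 6.
Check: q(3) = 24. ✓

q(s) = 6s + 6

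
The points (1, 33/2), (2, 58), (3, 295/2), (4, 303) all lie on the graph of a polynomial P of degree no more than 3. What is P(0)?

5

Write P(n) = an^3 + bn^2 + cn + d. Substituting each data point gives a linear system:
  a + b + c + d = 33/2
  8a + 4b + 2c + d = 58
  27a + 9b + 3c + d = 295/2
  64a + 16b + 4c + d = 303
Solving the system yields a = 3, b = 6, c = 5/2, d = 5.
So P(n) = 3n^3 + 6n^2 + (5/2)n + 5.
Then P(0) = 5.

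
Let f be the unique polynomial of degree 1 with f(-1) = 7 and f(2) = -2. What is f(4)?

Using the Lagrange interpolation formula with nodes -1, 2:
  L_0(x) = (x - 2) / -3
  L_1(x) = (x + 1) / 3
Then f(x) = 7·L_0(x) - 2·L_1(x).
Expanding and collecting terms gives f(x) = -3x + 4.
Evaluating at x = 4: f(4) = -8.

-8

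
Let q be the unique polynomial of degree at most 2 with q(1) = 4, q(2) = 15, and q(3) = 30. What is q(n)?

q(n) = 2n^2 + 5n - 3

Write q(n) = an^2 + bn + c. Substituting each data point gives a linear system:
  a + b + c = 4
  4a + 2b + c = 15
  9a + 3b + c = 30
Solving the system yields a = 2, b = 5, c = -3.
So q(n) = 2n^2 + 5n - 3.
Check: q(1) = 4. ✓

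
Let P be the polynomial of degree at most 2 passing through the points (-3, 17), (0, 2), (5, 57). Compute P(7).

107

Write P(x) = ax^2 + bx + c. Substituting each data point gives a linear system:
  9a - 3b + c = 17
  c = 2
  25a + 5b + c = 57
Solving the system yields a = 2, b = 1, c = 2.
So P(x) = 2x^2 + x + 2.
Then P(7) = 107.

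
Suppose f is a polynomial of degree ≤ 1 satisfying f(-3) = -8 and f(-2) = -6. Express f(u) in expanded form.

f(u) = 2u - 2

Write f(u) = au + b. Substituting each data point gives a linear system:
  -3a + b = -8
  -2a + b = -6
Solving the system yields a = 2, b = -2.
So f(u) = 2u - 2.
Check: f(-2) = -6. ✓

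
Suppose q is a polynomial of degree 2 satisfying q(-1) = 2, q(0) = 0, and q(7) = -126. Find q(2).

Write q(n) = an^2 + bn + c. Substituting each data point gives a linear system:
  a - b + c = 2
  c = 0
  49a + 7b + c = -126
Solving the system yields a = -2, b = -4, c = 0.
So q(n) = -2n^2 - 4n.
Then q(2) = -16.

-16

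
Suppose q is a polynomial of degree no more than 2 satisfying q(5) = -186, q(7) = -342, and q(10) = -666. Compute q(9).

-546

Write q(x) = ax^2 + bx + c. Substituting each data point gives a linear system:
  25a + 5b + c = -186
  49a + 7b + c = -342
  100a + 10b + c = -666
Solving the system yields a = -6, b = -6, c = -6.
So q(x) = -6x² - 6x - 6.
Then q(9) = -546.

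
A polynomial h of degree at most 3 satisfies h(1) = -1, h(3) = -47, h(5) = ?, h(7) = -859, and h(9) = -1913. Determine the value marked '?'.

-285

On equispaced nodes a degree-3 polynomial has vanishing fourth forward difference, so
  h(1) - 4·h(3) + 6·h(5) - 4·h(7) + h(9) = 0.
Substituting the known values and solving for h(5):
  6·h(5) = -1710
  h(5) = -285.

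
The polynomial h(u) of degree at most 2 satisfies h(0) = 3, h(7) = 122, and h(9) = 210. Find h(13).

Using the Lagrange interpolation formula with nodes 0, 7, 9:
  L_0(u) = (u - 7)(u - 9) / 63
  L_1(u) = u(u - 9) / -14
  L_2(u) = u(u - 7) / 18
Then h(u) = 3·L_0(u) + 122·L_1(u) + 210·L_2(u).
Expanding and collecting terms gives h(u) = 3u^2 - 4u + 3.
Evaluating at u = 13: h(13) = 458.

458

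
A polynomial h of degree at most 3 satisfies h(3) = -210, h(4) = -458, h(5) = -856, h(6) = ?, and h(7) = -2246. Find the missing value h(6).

-1440

On equispaced nodes a degree-3 polynomial has vanishing fourth forward difference, so
  h(3) - 4·h(4) + 6·h(5) - 4·h(6) + h(7) = 0.
Substituting the known values and solving for h(6):
  -4·h(6) = 5760
  h(6) = -1440.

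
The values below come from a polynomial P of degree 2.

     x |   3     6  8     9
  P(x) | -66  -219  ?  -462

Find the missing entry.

-371

The 3 known points determine the degree-2 polynomial uniquely.
Write P(x) = ax^2 + bx + c. Substituting each data point gives a linear system:
  9a + 3b + c = -66
  36a + 6b + c = -219
  81a + 9b + c = -462
Solving the system yields a = -5, b = -6, c = -3.
So P(x) = -5x^2 - 6x - 3.
Then P(8) = -371.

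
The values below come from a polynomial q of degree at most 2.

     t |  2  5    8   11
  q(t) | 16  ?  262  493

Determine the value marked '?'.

103

On equispaced nodes a degree-2 polynomial has vanishing third forward difference, so
  - q(2) + 3·q(5) - 3·q(8) + q(11) = 0.
Substituting the known values and solving for q(5):
  3·q(5) = 309
  q(5) = 103.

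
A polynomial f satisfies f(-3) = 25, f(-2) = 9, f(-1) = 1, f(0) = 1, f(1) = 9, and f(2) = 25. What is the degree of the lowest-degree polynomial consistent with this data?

Forward differences of the values at x = -3, -2, -1, 0, 1, 2:
  f  : 25  9  1  1  9  25
  Δ  : -16  -8  0  8  16
  Δ^2: 8  8  8  8
  Δ^3: 0  0  0
  Δ^4: 0  0
  Δ^5: 0
The second differences are constant (8) and nonzero, while all higher differences vanish, so the minimal degree is 2.

2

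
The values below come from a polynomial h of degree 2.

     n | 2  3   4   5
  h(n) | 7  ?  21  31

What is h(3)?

13

On equispaced nodes a degree-2 polynomial has vanishing third forward difference, so
  - h(2) + 3·h(3) - 3·h(4) + h(5) = 0.
Substituting the known values and solving for h(3):
  3·h(3) = 39
  h(3) = 13.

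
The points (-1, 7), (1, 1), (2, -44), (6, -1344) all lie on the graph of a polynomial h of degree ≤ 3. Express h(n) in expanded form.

Using the Lagrange interpolation formula with nodes -1, 1, 2, 6:
  L_0(n) = (n - 1)(n - 2)(n - 6) / -42
  L_1(n) = (n + 1)(n - 2)(n - 6) / 10
  L_2(n) = (n + 1)(n - 1)(n - 6) / -12
  L_3(n) = (n + 1)(n - 1)(n - 2) / 140
Then h(n) = 7·L_0(n) + 1·L_1(n) - 44·L_2(n) - 1344·L_3(n).
Expanding and collecting terms gives h(n) = -6n³ - 2n² + 3n + 6.
Check: h(1) = 1. ✓

h(n) = -6n^3 - 2n^2 + 3n + 6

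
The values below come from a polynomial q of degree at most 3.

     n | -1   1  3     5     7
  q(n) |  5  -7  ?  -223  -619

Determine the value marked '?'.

The 4 known points determine the degree-3 polynomial uniquely.
Write q(n) = an^3 + bn^2 + cn + d. Substituting each data point gives a linear system:
  -a + b - c + d = 5
  a + b + c + d = -7
  125a + 25b + 5c + d = -223
  343a + 49b + 7c + d = -619
Solving the system yields a = -2, b = 2, c = -4, d = -3.
So q(n) = -2n³ + 2n² - 4n - 3.
Then q(3) = -51.

-51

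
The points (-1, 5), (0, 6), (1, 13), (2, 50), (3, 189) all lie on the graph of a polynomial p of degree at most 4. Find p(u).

p(u) = 2u^4 + u^2 + 4u + 6

Write p(u) = au^4 + bu^3 + cu^2 + du + e. Substituting each data point gives a linear system:
  a - b + c - d + e = 5
  e = 6
  a + b + c + d + e = 13
  16a + 8b + 4c + 2d + e = 50
  81a + 27b + 9c + 3d + e = 189
Solving the system yields a = 2, b = 0, c = 1, d = 4, e = 6.
So p(u) = 2u^4 + u^2 + 4u + 6.
Check: p(0) = 6. ✓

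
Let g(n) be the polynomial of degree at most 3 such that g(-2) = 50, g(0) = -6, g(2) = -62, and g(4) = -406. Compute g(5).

-776

Using the Lagrange interpolation formula with nodes -2, 0, 2, 4:
  L_0(n) = n(n - 2)(n - 4) / -48
  L_1(n) = (n + 2)(n - 2)(n - 4) / 16
  L_2(n) = (n + 2)n(n - 4) / -16
  L_3(n) = (n + 2)n(n - 2) / 48
Then g(n) = 50·L_0(n) - 6·L_1(n) - 62·L_2(n) - 406·L_3(n).
Expanding and collecting terms gives g(n) = -6n³ - 4n - 6.
Evaluating at n = 5: g(5) = -776.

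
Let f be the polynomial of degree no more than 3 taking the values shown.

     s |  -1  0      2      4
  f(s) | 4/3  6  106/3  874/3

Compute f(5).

1738/3

Using the Lagrange interpolation formula with nodes -1, 0, 2, 4:
  L_0(s) = s(s - 2)(s - 4) / -15
  L_1(s) = (s + 1)(s - 2)(s - 4) / 8
  L_2(s) = (s + 1)s(s - 4) / -12
  L_3(s) = (s + 1)s(s - 2) / 40
Then f(s) = 4/3·L_0(s) + 6·L_1(s) + 106/3·L_2(s) + 874/3·L_3(s).
Expanding and collecting terms gives f(s) = 5s^3 - (5/3)s^2 - 2s + 6.
Evaluating at s = 5: f(5) = 1738/3.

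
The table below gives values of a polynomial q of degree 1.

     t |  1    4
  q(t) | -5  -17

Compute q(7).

-29

Using the Lagrange interpolation formula with nodes 1, 4:
  L_0(t) = (t - 4) / -3
  L_1(t) = (t - 1) / 3
Then q(t) = -5·L_0(t) - 17·L_1(t).
Expanding and collecting terms gives q(t) = -4t - 1.
Evaluating at t = 7: q(7) = -29.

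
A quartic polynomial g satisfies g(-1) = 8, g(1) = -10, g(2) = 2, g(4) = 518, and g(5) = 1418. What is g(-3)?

Write g(n) = an^4 + bn^3 + cn^2 + dn + e. Substituting each data point gives a linear system:
  a - b + c - d + e = 8
  a + b + c + d + e = -10
  16a + 8b + 4c + 2d + e = 2
  256a + 64b + 16c + 4d + e = 518
  625a + 125b + 25c + 5d + e = 1418
Solving the system yields a = 3, b = -3, c = -2, d = -6, e = -2.
So g(n) = 3n⁴ - 3n³ - 2n² - 6n - 2.
Then g(-3) = 322.

322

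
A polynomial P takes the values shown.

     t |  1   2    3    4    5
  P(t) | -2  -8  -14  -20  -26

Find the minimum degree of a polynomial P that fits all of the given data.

Forward differences of the values at t = 1, 2, 3, 4, 5:
  P  : -2  -8  -14  -20  -26
  Δ  : -6  -6  -6  -6
  Δ^2: 0  0  0
  Δ^3: 0  0
  Δ^4: 0
The first differences are constant (-6) and nonzero, while all higher differences vanish, so the minimal degree is 1.

1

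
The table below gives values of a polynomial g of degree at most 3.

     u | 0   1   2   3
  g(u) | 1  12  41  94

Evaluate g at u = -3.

Write g(u) = au^3 + bu^2 + cu + d. Substituting each data point gives a linear system:
  d = 1
  a + b + c + d = 12
  8a + 4b + 2c + d = 41
  27a + 9b + 3c + d = 94
Solving the system yields a = 1, b = 6, c = 4, d = 1.
So g(u) = u³ + 6u² + 4u + 1.
Then g(-3) = 16.

16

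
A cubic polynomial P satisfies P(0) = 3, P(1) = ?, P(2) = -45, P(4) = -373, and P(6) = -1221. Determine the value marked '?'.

-1

The 4 known points determine the degree-3 polynomial uniquely.
Write P(t) = at^3 + bt^2 + ct + d. Substituting each data point gives a linear system:
  d = 3
  8a + 4b + 2c + d = -45
  64a + 16b + 4c + d = -373
  216a + 36b + 6c + d = -1221
Solving the system yields a = -5, b = -5, c = 6, d = 3.
So P(t) = -5t³ - 5t² + 6t + 3.
Then P(1) = -1.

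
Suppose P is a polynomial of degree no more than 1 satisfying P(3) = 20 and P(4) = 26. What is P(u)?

P(u) = 6u + 2

Write P(u) = au + b. Substituting each data point gives a linear system:
  3a + b = 20
  4a + b = 26
Solving the system yields a = 6, b = 2.
So P(u) = 6u + 2.
Check: P(4) = 26. ✓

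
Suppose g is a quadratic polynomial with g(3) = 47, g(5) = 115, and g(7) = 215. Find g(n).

Write g(n) = an^2 + bn + c. Substituting each data point gives a linear system:
  9a + 3b + c = 47
  25a + 5b + c = 115
  49a + 7b + c = 215
Solving the system yields a = 4, b = 2, c = 5.
So g(n) = 4n^2 + 2n + 5.
Check: g(7) = 215. ✓

g(n) = 4n^2 + 2n + 5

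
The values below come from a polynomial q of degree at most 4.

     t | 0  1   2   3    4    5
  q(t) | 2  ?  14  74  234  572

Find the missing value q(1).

0

On equispaced nodes a degree-4 polynomial has vanishing fifth forward difference, so
  - q(0) + 5·q(1) - 10·q(2) + 10·q(3) - 5·q(4) + q(5) = 0.
Substituting the known values and solving for q(1):
  5·q(1) = 0
  q(1) = 0.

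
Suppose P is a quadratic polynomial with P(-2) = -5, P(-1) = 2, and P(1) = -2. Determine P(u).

Using the Lagrange interpolation formula with nodes -2, -1, 1:
  L_0(u) = (u + 1)(u - 1) / 3
  L_1(u) = (u + 2)(u - 1) / -2
  L_2(u) = (u + 2)(u + 1) / 6
Then P(u) = -5·L_0(u) + 2·L_1(u) - 2·L_2(u).
Expanding and collecting terms gives P(u) = -3u² - 2u + 3.
Check: P(-1) = 2. ✓

P(u) = -3u^2 - 2u + 3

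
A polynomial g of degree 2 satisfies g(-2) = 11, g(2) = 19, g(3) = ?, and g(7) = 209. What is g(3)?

The 3 known points determine the degree-2 polynomial uniquely.
Write g(n) = an^2 + bn + c. Substituting each data point gives a linear system:
  4a - 2b + c = 11
  4a + 2b + c = 19
  49a + 7b + c = 209
Solving the system yields a = 4, b = 2, c = -1.
So g(n) = 4n^2 + 2n - 1.
Then g(3) = 41.

41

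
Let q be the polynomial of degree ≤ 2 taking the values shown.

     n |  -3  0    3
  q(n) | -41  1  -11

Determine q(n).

Write q(n) = an^2 + bn + c. Substituting each data point gives a linear system:
  9a - 3b + c = -41
  c = 1
  9a + 3b + c = -11
Solving the system yields a = -3, b = 5, c = 1.
So q(n) = -3n² + 5n + 1.
Check: q(-3) = -41. ✓

q(n) = -3n^2 + 5n + 1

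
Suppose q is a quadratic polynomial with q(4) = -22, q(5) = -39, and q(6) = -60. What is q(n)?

q(n) = -2n^2 + n + 6

Write q(n) = an^2 + bn + c. Substituting each data point gives a linear system:
  16a + 4b + c = -22
  25a + 5b + c = -39
  36a + 6b + c = -60
Solving the system yields a = -2, b = 1, c = 6.
So q(n) = -2n^2 + n + 6.
Check: q(6) = -60. ✓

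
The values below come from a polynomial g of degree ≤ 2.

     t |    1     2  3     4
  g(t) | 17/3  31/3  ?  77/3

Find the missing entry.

17

On equispaced nodes a degree-2 polynomial has vanishing third forward difference, so
  - g(1) + 3·g(2) - 3·g(3) + g(4) = 0.
Substituting the known values and solving for g(3):
  -3·g(3) = -51
  g(3) = 17.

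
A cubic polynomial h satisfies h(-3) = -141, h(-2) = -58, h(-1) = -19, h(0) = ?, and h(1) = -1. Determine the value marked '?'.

-6

The 4 known points determine the degree-3 polynomial uniquely.
Write h(s) = as^3 + bs^2 + cs + d. Substituting each data point gives a linear system:
  -27a + 9b - 3c + d = -141
  -8a + 4b - 2c + d = -58
  -a + b - c + d = -19
  a + b + c + d = -1
Solving the system yields a = 3, b = -4, c = 6, d = -6.
So h(s) = 3s³ - 4s² + 6s - 6.
Then h(0) = -6.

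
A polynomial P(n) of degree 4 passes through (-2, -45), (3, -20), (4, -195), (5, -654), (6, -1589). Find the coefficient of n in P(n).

-1

Write P(n) = an^4 + bn^3 + cn^2 + dn + e. Substituting each data point gives a linear system:
  16a - 8b + 4c - 2d + e = -45
  81a + 27b + 9c + 3d + e = -20
  256a + 64b + 16c + 4d + e = -195
  625a + 125b + 25c + 5d + e = -654
  1296a + 216b + 36c + 6d + e = -1589
Solving the system yields a = -2, b = 4, c = 4, d = -1, e = 1.
So P(n) = -2n^4 + 4n^3 + 4n^2 - n + 1.
The coefficient of n is -1.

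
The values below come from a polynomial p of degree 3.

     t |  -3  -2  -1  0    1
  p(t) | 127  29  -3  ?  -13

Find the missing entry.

On equispaced nodes a degree-3 polynomial has vanishing fourth forward difference, so
  p(-3) - 4·p(-2) + 6·p(-1) - 4·p(0) + p(1) = 0.
Substituting the known values and solving for p(0):
  -4·p(0) = 20
  p(0) = -5.

-5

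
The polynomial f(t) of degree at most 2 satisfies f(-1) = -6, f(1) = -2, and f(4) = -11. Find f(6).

Write f(t) = at^2 + bt + c. Substituting each data point gives a linear system:
  a - b + c = -6
  a + b + c = -2
  16a + 4b + c = -11
Solving the system yields a = -1, b = 2, c = -3.
So f(t) = -t^2 + 2t - 3.
Then f(6) = -27.

-27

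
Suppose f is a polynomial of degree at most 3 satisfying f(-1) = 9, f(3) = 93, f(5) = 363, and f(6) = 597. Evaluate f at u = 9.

Write f(u) = au^3 + bu^2 + cu + d. Substituting each data point gives a linear system:
  -a + b - c + d = 9
  27a + 9b + 3c + d = 93
  125a + 25b + 5c + d = 363
  216a + 36b + 6c + d = 597
Solving the system yields a = 2, b = 5, c = -3, d = 3.
So f(u) = 2u³ + 5u² - 3u + 3.
Then f(9) = 1839.

1839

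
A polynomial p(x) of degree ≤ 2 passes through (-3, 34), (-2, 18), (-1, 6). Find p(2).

-6

Write p(x) = ax^2 + bx + c. Substituting each data point gives a linear system:
  9a - 3b + c = 34
  4a - 2b + c = 18
  a - b + c = 6
Solving the system yields a = 2, b = -6, c = -2.
So p(x) = 2x² - 6x - 2.
Then p(2) = -6.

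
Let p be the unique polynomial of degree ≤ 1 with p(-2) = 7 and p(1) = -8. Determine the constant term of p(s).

Write p(s) = as + b. Substituting each data point gives a linear system:
  -2a + b = 7
  a + b = -8
Solving the system yields a = -5, b = -3.
So p(s) = -5s - 3.
The constant term is -3.

-3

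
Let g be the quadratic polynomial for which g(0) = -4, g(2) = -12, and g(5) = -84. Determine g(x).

g(x) = -4x^2 + 4x - 4

Write g(x) = ax^2 + bx + c. Substituting each data point gives a linear system:
  c = -4
  4a + 2b + c = -12
  25a + 5b + c = -84
Solving the system yields a = -4, b = 4, c = -4.
So g(x) = -4x^2 + 4x - 4.
Check: g(5) = -84. ✓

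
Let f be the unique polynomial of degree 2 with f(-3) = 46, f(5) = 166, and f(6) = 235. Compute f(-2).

Using the Lagrange interpolation formula with nodes -3, 5, 6:
  L_0(n) = (n - 5)(n - 6) / 72
  L_1(n) = (n + 3)(n - 6) / -8
  L_2(n) = (n + 3)(n - 5) / 9
Then f(n) = 46·L_0(n) + 166·L_1(n) + 235·L_2(n).
Expanding and collecting terms gives f(n) = 6n^2 + 3n + 1.
Evaluating at n = -2: f(-2) = 19.

19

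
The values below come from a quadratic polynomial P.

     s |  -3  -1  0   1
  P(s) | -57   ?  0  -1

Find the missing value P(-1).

-9

The 3 known points determine the degree-2 polynomial uniquely.
Write P(s) = as^2 + bs + c. Substituting each data point gives a linear system:
  9a - 3b + c = -57
  c = 0
  a + b + c = -1
Solving the system yields a = -5, b = 4, c = 0.
So P(s) = -5s^2 + 4s.
Then P(-1) = -9.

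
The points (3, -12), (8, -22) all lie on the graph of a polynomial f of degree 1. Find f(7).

Write f(n) = an + b. Substituting each data point gives a linear system:
  3a + b = -12
  8a + b = -22
Solving the system yields a = -2, b = -6.
So f(n) = -2n - 6.
Then f(7) = -20.

-20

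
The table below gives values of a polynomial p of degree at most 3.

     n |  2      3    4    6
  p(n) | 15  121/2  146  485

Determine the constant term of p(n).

Write p(n) = an^3 + bn^2 + cn + d. Substituting each data point gives a linear system:
  8a + 4b + 2c + d = 15
  27a + 9b + 3c + d = 121/2
  64a + 16b + 4c + d = 146
  216a + 36b + 6c + d = 485
Solving the system yields a = 2, b = 2, c = -5/2, d = -4.
So p(n) = 2n^3 + 2n^2 - (5/2)n - 4.
The constant term is -4.

-4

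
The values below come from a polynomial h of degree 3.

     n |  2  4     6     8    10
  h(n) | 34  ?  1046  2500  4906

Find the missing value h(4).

On equispaced nodes a degree-3 polynomial has vanishing fourth forward difference, so
  h(2) - 4·h(4) + 6·h(6) - 4·h(8) + h(10) = 0.
Substituting the known values and solving for h(4):
  -4·h(4) = -1216
  h(4) = 304.

304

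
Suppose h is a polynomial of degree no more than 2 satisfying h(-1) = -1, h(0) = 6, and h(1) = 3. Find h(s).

Write h(s) = as^2 + bs + c. Substituting each data point gives a linear system:
  a - b + c = -1
  c = 6
  a + b + c = 3
Solving the system yields a = -5, b = 2, c = 6.
So h(s) = -5s^2 + 2s + 6.
Check: h(-1) = -1. ✓

h(s) = -5s^2 + 2s + 6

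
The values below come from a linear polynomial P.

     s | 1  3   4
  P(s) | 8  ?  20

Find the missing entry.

16

The 2 known points determine the degree-1 polynomial uniquely.
Write P(s) = as + b. Substituting each data point gives a linear system:
  a + b = 8
  4a + b = 20
Solving the system yields a = 4, b = 4.
So P(s) = 4s + 4.
Then P(3) = 16.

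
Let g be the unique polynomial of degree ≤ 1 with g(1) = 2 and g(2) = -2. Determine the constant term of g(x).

Write g(x) = ax + b. Substituting each data point gives a linear system:
  a + b = 2
  2a + b = -2
Solving the system yields a = -4, b = 6.
So g(x) = -4x + 6.
The constant term is 6.

6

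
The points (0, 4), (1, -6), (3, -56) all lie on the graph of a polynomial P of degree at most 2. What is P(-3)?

-26

Using the Lagrange interpolation formula with nodes 0, 1, 3:
  L_0(x) = (x - 1)(x - 3) / 3
  L_1(x) = x(x - 3) / -2
  L_2(x) = x(x - 1) / 6
Then P(x) = 4·L_0(x) - 6·L_1(x) - 56·L_2(x).
Expanding and collecting terms gives P(x) = -5x² - 5x + 4.
Evaluating at x = -3: P(-3) = -26.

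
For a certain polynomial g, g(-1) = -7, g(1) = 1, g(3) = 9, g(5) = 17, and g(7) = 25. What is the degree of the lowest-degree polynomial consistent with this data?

1

Forward differences of the values at t = -1, 1, 3, 5, 7:
  g  : -7  1  9  17  25
  Δ  : 8  8  8  8
  Δ^2: 0  0  0
  Δ^3: 0  0
  Δ^4: 0
The first differences are constant (8) and nonzero, while all higher differences vanish, so the minimal degree is 1.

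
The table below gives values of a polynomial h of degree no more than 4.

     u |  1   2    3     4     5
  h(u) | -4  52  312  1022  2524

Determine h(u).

Write h(u) = au^4 + bu^3 + cu^2 + du + e. Substituting each data point gives a linear system:
  a + b + c + d + e = -4
  16a + 8b + 4c + 2d + e = 52
  81a + 27b + 9c + 3d + e = 312
  256a + 64b + 16c + 4d + e = 1022
  625a + 125b + 25c + 5d + e = 2524
Solving the system yields a = 4, b = 1, c = -4, d = 1, e = -6.
So h(u) = 4u⁴ + u³ - 4u² + u - 6.
Check: h(1) = -4. ✓

h(u) = 4u^4 + u^3 - 4u^2 + u - 6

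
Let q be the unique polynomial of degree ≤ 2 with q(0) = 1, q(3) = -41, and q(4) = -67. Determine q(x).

Write q(x) = ax^2 + bx + c. Substituting each data point gives a linear system:
  c = 1
  9a + 3b + c = -41
  16a + 4b + c = -67
Solving the system yields a = -3, b = -5, c = 1.
So q(x) = -3x^2 - 5x + 1.
Check: q(3) = -41. ✓

q(x) = -3x^2 - 5x + 1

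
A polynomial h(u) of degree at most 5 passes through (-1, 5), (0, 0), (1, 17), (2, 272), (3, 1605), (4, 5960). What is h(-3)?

Write h(u) = au^5 + bu^4 + cu^3 + du^2 + eu + k. Substituting each data point gives a linear system:
  -a + b - c + d - e + k = 5
  k = 0
  a + b + c + d + e + k = 17
  32a + 16b + 8c + 4d + 2e + k = 272
  243a + 81b + 27c + 9d + 3e + k = 1605
  1024a + 256b + 64c + 16d + 4e + k = 5960
Solving the system yields a = 4, b = 6, c = 4, d = 5, e = -2, k = 0.
So h(u) = 4u⁵ + 6u⁴ + 4u³ + 5u² - 2u.
Then h(-3) = -543.

-543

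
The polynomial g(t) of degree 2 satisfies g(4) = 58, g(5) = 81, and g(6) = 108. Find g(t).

Using the Lagrange interpolation formula with nodes 4, 5, 6:
  L_0(t) = (t - 5)(t - 6) / 2
  L_1(t) = (t - 4)(t - 6) / -1
  L_2(t) = (t - 4)(t - 5) / 2
Then g(t) = 58·L_0(t) + 81·L_1(t) + 108·L_2(t).
Expanding and collecting terms gives g(t) = 2t² + 5t + 6.
Check: g(5) = 81. ✓

g(t) = 2t^2 + 5t + 6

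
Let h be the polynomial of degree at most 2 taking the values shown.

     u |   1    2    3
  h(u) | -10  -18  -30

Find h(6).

Write h(u) = au^2 + bu + c. Substituting each data point gives a linear system:
  a + b + c = -10
  4a + 2b + c = -18
  9a + 3b + c = -30
Solving the system yields a = -2, b = -2, c = -6.
So h(u) = -2u^2 - 2u - 6.
Then h(6) = -90.

-90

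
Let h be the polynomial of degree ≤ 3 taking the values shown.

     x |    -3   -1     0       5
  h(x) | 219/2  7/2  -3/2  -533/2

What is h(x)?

Write h(x) = ax^3 + bx^2 + cx + d. Substituting each data point gives a linear system:
  -27a + 9b - 3c + d = 219/2
  -a + b - c + d = 7/2
  d = -3/2
  125a + 25b + 5c + d = -533/2
Solving the system yields a = -3, b = 4, c = 2, d = -3/2.
So h(x) = -3x^3 + 4x^2 + 2x - 3/2.
Check: h(-3) = 219/2. ✓

h(x) = -3x^3 + 4x^2 + 2x - 3/2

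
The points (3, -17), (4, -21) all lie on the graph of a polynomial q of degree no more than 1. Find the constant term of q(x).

-5

Write q(x) = ax + b. Substituting each data point gives a linear system:
  3a + b = -17
  4a + b = -21
Solving the system yields a = -4, b = -5.
So q(x) = -4x - 5.
The constant term is -5.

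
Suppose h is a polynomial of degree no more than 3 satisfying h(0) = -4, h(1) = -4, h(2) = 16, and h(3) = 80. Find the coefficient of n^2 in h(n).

-2

Write h(n) = an^3 + bn^2 + cn + d. Substituting each data point gives a linear system:
  d = -4
  a + b + c + d = -4
  8a + 4b + 2c + d = 16
  27a + 9b + 3c + d = 80
Solving the system yields a = 4, b = -2, c = -2, d = -4.
So h(n) = 4n^3 - 2n^2 - 2n - 4.
The coefficient of n^2 is -2.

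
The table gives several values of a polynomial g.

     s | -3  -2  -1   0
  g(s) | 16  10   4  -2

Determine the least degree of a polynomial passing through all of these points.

1

Forward differences of the values at s = -3, -2, -1, 0:
  g  : 16  10  4  -2
  Δ  : -6  -6  -6
  Δ^2: 0  0
  Δ^3: 0
The first differences are constant (-6) and nonzero, while all higher differences vanish, so the minimal degree is 1.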